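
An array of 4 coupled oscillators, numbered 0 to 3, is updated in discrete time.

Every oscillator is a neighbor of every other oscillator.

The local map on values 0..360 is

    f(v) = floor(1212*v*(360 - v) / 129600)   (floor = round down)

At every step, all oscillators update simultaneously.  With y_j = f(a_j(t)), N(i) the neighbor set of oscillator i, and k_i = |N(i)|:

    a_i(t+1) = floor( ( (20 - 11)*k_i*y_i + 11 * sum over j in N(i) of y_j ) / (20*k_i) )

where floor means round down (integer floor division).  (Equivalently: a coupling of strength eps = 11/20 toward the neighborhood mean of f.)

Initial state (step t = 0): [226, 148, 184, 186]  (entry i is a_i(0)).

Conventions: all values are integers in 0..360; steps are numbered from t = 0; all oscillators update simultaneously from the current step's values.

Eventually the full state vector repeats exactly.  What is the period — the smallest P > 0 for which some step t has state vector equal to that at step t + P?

Answer: 2
Key observation: The state at step 7, [301, 301, 301, 301], reappears at step 9 — and no state repeats earlier — so the cycle the system enters has period 2.

Derivation:
t=0: [226, 148, 184, 186]
t=1: [291, 294, 296, 296]
t=2: [182, 180, 179, 179]
t=3: [302, 302, 302, 302]
t=4: [163, 163, 163, 163]
t=5: [300, 300, 300, 300]
t=6: [168, 168, 168, 168]
t=7: [301, 301, 301, 301]
t=8: [166, 166, 166, 166]
t=9: [301, 301, 301, 301]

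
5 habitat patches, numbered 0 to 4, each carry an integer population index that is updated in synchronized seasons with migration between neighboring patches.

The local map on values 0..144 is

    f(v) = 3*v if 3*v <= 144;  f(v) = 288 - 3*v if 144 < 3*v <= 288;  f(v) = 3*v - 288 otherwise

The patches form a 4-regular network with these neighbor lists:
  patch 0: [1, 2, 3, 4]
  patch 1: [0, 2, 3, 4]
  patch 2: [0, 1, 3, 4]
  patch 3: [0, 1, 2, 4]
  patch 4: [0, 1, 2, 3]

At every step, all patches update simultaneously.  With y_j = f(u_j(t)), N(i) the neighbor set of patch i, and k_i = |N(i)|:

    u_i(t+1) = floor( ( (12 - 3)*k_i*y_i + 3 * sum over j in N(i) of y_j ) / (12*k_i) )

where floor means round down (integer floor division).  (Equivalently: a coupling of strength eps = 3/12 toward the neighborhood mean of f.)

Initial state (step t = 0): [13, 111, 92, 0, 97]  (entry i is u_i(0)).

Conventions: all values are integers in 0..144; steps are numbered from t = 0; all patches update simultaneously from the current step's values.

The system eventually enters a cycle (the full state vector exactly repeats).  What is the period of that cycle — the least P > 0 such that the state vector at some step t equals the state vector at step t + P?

Answer: 8
Key observation: The state at step 72, [99, 99, 99, 99, 99], reappears at step 80 — and no state repeats earlier — so the cycle the system enters has period 8.

Derivation:
t=0: [13, 111, 92, 0, 97]
t=1: [33, 37, 14, 6, 8]
t=2: [86, 94, 47, 30, 34]
t=3: [43, 27, 120, 84, 93]
t=4: [109, 76, 69, 45, 26]
t=5: [51, 65, 80, 117, 78]
t=6: [117, 88, 57, 67, 61]
t=7: [68, 41, 105, 84, 96]
t=8: [74, 101, 35, 41, 16]
t=9: [67, 32, 94, 106, 55]
t=10: [81, 87, 25, 42, 105]
t=11: [49, 37, 70, 105, 37]
t=12: [126, 105, 82, 47, 105]
t=13: [82, 39, 49, 117, 39]
t=14: [58, 110, 126, 73, 110]
t=15: [100, 51, 84, 69, 51]
t=16: [33, 117, 49, 80, 117]
t=17: [93, 69, 122, 58, 69]
t=18: [28, 78, 76, 101, 78]
t=19: [74, 53, 57, 27, 53]
t=20: [78, 121, 113, 88, 121]
t=21: [54, 69, 52, 33, 69]
t=22: [119, 88, 123, 100, 88]
t=23: [60, 29, 68, 21, 29]
t=24: [101, 86, 84, 70, 86]
t=25: [22, 32, 36, 65, 32]
t=26: [74, 94, 102, 92, 94]
t=27: [52, 10, 19, 15, 10]
t=28: [109, 39, 57, 49, 39]
t=29: [60, 113, 113, 130, 113]
t=30: [96, 57, 57, 92, 57]
t=31: [22, 103, 103, 30, 103]
t=32: [59, 28, 28, 75, 28]
t=33: [102, 84, 84, 69, 84]
t=34: [25, 37, 37, 68, 37]
t=35: [82, 107, 107, 88, 107]
t=36: [39, 33, 33, 26, 33]
t=37: [111, 98, 98, 84, 98]
t=38: [37, 10, 10, 30, 10]
t=39: [94, 38, 38, 80, 38]
t=40: [28, 103, 103, 57, 103]
t=41: [74, 30, 30, 96, 30]
t=42: [66, 82, 82, 21, 82]
t=43: [79, 46, 46, 60, 46]
t=44: [70, 130, 130, 110, 130]
t=45: [80, 96, 96, 55, 96]
t=46: [43, 10, 10, 95, 10]
t=47: [102, 34, 34, 15, 34]
t=48: [35, 93, 93, 54, 93]
t=49: [88, 22, 22, 102, 22]
t=50: [31, 60, 60, 27, 60]
t=51: [95, 105, 105, 86, 105]
t=52: [9, 25, 25, 27, 25]
t=53: [39, 72, 72, 76, 72]
t=54: [105, 74, 74, 65, 74]
t=55: [38, 65, 65, 83, 65]
t=56: [105, 90, 90, 53, 90]
t=57: [31, 25, 25, 101, 25]
t=58: [84, 72, 72, 31, 72]
t=59: [46, 71, 71, 85, 71]
t=60: [119, 76, 76, 47, 76]
t=61: [71, 65, 65, 121, 65]
t=62: [78, 90, 90, 78, 90]
t=63: [47, 22, 22, 47, 22]
t=64: [126, 75, 75, 126, 75]
t=65: [84, 66, 66, 84, 66]
t=66: [46, 83, 83, 46, 83]
t=67: [119, 51, 51, 119, 51]
t=68: [81, 126, 126, 81, 126]
t=69: [53, 84, 84, 53, 84]
t=70: [111, 47, 47, 111, 47]
t=71: [63, 129, 129, 63, 129]
t=72: [99, 99, 99, 99, 99]
t=73: [9, 9, 9, 9, 9]
t=74: [27, 27, 27, 27, 27]
t=75: [81, 81, 81, 81, 81]
t=76: [45, 45, 45, 45, 45]
t=77: [135, 135, 135, 135, 135]
t=78: [117, 117, 117, 117, 117]
t=79: [63, 63, 63, 63, 63]
t=80: [99, 99, 99, 99, 99]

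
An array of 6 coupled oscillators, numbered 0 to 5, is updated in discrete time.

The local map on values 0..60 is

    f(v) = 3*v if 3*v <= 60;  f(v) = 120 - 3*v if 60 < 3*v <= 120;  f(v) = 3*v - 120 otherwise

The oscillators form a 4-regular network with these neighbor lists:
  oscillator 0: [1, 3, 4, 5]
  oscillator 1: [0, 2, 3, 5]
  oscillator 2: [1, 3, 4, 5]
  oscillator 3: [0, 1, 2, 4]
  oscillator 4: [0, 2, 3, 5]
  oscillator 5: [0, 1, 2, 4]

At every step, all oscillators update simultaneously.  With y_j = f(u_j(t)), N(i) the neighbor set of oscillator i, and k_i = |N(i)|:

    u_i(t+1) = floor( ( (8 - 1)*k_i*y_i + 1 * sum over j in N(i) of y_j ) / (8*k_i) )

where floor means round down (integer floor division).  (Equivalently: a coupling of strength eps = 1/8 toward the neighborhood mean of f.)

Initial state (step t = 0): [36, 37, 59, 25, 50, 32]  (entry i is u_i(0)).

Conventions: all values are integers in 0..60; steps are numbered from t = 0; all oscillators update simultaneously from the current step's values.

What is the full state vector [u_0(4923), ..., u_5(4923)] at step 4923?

Answer: [30, 18, 30, 13, 18, 13]
Key observation: The state at step 29, [23, 30, 23, 6, 30, 6], reappears at step 41: the system is in a cycle of period 12 from step 29 on.  Therefore the state at step 4923 equals the state at step 29 + ((4923 - 29) mod 12) = 39, which is [30, 18, 30, 13, 18, 13].

Derivation:
t=0: [36, 37, 59, 25, 50, 32]
t=1: [13, 12, 53, 42, 30, 24]
t=2: [37, 35, 37, 9, 30, 46]
t=3: [10, 15, 10, 25, 28, 17]
t=4: [31, 44, 31, 43, 36, 49]
t=5: [25, 13, 25, 10, 13, 26]
t=6: [44, 39, 44, 31, 39, 42]
t=7: [11, 4, 11, 24, 4, 6]
t=8: [31, 14, 31, 44, 14, 18]
t=9: [28, 40, 28, 14, 40, 51]
t=10: [33, 4, 33, 39, 4, 31]
t=11: [20, 12, 20, 4, 12, 25]
t=12: [56, 37, 56, 16, 37, 45]
t=13: [44, 12, 44, 45, 12, 16]
t=14: [14, 34, 14, 16, 34, 45]
t=15: [39, 20, 39, 45, 20, 16]
t=16: [8, 54, 8, 17, 54, 45]
t=17: [25, 40, 25, 48, 40, 17]
t=18: [41, 5, 41, 23, 5, 47]
t=19: [5, 15, 5, 45, 15, 19]
t=20: [18, 42, 18, 16, 42, 53]
t=21: [50, 11, 50, 45, 11, 37]
t=22: [29, 31, 29, 17, 31, 11]
t=23: [33, 28, 33, 48, 28, 32]
t=24: [22, 34, 22, 24, 34, 24]
t=25: [51, 22, 51, 46, 22, 46]
t=26: [33, 50, 33, 21, 50, 21]
t=27: [23, 31, 23, 53, 31, 53]
t=28: [48, 29, 48, 39, 29, 39]
t=29: [23, 30, 23, 6, 30, 6]
t=30: [47, 30, 47, 20, 30, 20]
t=31: [24, 31, 24, 55, 31, 55]
t=32: [46, 29, 46, 44, 29, 44]
t=33: [18, 30, 18, 13, 30, 13]
t=34: [51, 32, 51, 39, 32, 39]
t=35: [30, 23, 30, 6, 23, 6]
t=36: [30, 47, 30, 20, 47, 20]
t=37: [31, 24, 31, 55, 24, 55]
t=38: [29, 46, 29, 44, 46, 44]
t=39: [30, 18, 30, 13, 18, 13]
t=40: [32, 51, 32, 39, 51, 39]
t=41: [23, 30, 23, 6, 30, 6]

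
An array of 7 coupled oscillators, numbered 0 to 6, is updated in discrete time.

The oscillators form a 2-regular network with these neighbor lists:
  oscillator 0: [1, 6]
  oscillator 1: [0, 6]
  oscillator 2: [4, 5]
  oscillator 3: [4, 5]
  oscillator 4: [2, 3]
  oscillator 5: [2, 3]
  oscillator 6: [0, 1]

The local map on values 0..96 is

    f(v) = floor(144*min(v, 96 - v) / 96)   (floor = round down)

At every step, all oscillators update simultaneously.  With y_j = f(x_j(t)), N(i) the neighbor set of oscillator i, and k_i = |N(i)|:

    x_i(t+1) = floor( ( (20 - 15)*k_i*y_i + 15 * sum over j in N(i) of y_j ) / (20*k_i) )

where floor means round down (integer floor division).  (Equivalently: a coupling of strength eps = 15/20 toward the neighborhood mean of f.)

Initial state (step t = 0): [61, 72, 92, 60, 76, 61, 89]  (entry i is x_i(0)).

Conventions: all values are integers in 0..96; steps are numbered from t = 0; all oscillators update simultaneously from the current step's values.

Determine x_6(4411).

Answer: x_6(4411) = 58
Key observation: The state at step 21, [58, 58, 64, 64, 66, 66, 58], reappears at step 27: the system is in a cycle of period 6 from step 21 on.  Therefore the state at step 4411 equals the state at step 21 + ((4411 - 21) mod 6) = 25, which is [58, 58, 60, 60, 62, 62, 58].

Derivation:
t=0: [61, 72, 92, 60, 76, 61, 89]
t=1: [30, 32, 32, 44, 30, 35, 35]
t=2: [48, 48, 48, 52, 54, 55, 47]
t=3: [71, 71, 64, 63, 67, 67, 71]
t=4: [37, 37, 44, 44, 47, 47, 37]
t=5: [55, 55, 69, 69, 67, 67, 55]
t=6: [61, 61, 42, 42, 40, 40, 61]
t=7: [52, 52, 60, 60, 62, 62, 52]
t=8: [66, 66, 51, 51, 53, 53, 66]
t=9: [45, 45, 64, 64, 66, 66, 45]
t=10: [67, 67, 45, 45, 47, 47, 67]
t=11: [43, 43, 69, 69, 67, 67, 43]
t=12: [64, 64, 42, 42, 40, 40, 64]
t=13: [48, 48, 60, 60, 62, 62, 48]
t=14: [72, 72, 51, 51, 53, 53, 72]
t=15: [36, 36, 64, 64, 66, 66, 36]
t=16: [54, 54, 45, 45, 47, 47, 54]
t=17: [63, 63, 69, 69, 67, 67, 63]
t=18: [49, 49, 42, 42, 40, 40, 49]
t=19: [70, 70, 60, 60, 62, 62, 70]
t=20: [39, 39, 51, 51, 53, 53, 39]
t=21: [58, 58, 64, 64, 66, 66, 58]
t=22: [57, 57, 45, 45, 47, 47, 57]
t=23: [58, 58, 69, 69, 67, 67, 58]
t=24: [57, 57, 42, 42, 40, 40, 57]
t=25: [58, 58, 60, 60, 62, 62, 58]
t=26: [57, 57, 51, 51, 53, 53, 57]
t=27: [58, 58, 64, 64, 66, 66, 58]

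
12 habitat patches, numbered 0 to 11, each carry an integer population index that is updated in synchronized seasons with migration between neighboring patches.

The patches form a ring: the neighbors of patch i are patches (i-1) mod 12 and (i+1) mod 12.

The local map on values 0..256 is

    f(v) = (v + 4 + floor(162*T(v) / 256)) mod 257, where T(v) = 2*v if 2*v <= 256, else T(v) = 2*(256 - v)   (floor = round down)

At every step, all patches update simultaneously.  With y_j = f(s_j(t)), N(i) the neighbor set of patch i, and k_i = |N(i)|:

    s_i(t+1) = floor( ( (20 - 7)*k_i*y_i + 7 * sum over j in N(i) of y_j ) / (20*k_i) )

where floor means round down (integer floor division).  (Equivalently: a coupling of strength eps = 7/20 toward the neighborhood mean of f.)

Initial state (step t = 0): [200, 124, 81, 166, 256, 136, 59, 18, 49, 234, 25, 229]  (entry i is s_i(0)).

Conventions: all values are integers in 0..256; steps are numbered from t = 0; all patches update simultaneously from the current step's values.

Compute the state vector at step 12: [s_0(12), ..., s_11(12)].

Answer: [135, 134, 121, 37, 20, 29, 32, 24, 59, 191, 156, 135]

Derivation:
t=0: [200, 124, 81, 166, 256, 136, 59, 18, 49, 234, 25, 229]
t=1: [17, 53, 130, 50, 12, 46, 102, 72, 83, 35, 42, 19]
t=2: [57, 94, 65, 87, 59, 116, 200, 183, 168, 104, 87, 55]
t=3: [146, 190, 171, 181, 125, 32, 16, 21, 62, 195, 194, 141]
t=4: [30, 22, 23, 23, 36, 61, 48, 65, 105, 40, 21, 30]
t=5: [67, 56, 55, 61, 89, 126, 124, 159, 199, 112, 62, 67]
t=6: [150, 134, 130, 150, 163, 61, 28, 26, 16, 28, 120, 153]
t=7: [31, 34, 34, 31, 47, 108, 79, 59, 48, 53, 28, 28]
t=8: [74, 79, 79, 81, 127, 212, 185, 140, 118, 111, 76, 68]
t=9: [170, 180, 182, 159, 57, 18, 21, 27, 59, 199, 186, 163]
t=10: [25, 23, 23, 45, 99, 60, 52, 75, 103, 39, 21, 25]
t=11: [59, 56, 64, 117, 190, 151, 133, 175, 200, 110, 59, 58]
t=12: [135, 134, 121, 37, 20, 29, 32, 24, 59, 191, 156, 135]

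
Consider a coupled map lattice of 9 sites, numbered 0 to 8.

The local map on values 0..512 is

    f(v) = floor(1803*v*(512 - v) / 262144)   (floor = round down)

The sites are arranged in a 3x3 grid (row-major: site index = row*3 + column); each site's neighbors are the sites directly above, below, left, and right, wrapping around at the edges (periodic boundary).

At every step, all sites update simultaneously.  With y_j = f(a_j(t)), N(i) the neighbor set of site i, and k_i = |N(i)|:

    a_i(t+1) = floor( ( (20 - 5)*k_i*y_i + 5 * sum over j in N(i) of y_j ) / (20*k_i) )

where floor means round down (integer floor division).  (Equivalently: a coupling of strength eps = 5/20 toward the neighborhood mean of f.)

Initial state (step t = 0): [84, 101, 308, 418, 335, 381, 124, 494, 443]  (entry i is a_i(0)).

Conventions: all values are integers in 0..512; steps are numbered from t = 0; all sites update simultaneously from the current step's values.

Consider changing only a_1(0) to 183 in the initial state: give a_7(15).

Simulating step by step:
t=0: [84, 183, 308, 418, 335, 381, 124, 494, 443]
t=1: [275, 382, 399, 285, 373, 339, 296, 130, 230]
t=2: [431, 346, 334, 435, 362, 399, 434, 354, 427]
t=3: [259, 384, 380, 244, 362, 311, 242, 366, 270]
t=4: [436, 349, 362, 443, 378, 422, 443, 375, 436]
t=5: [244, 374, 348, 222, 336, 268, 221, 338, 245]
t=6: [438, 368, 400, 440, 407, 442, 440, 406, 442]
t=7: [235, 342, 294, 221, 287, 223, 221, 289, 223]
t=8: [442, 410, 438, 442, 440, 442, 442, 440, 442]
t=9: [217, 269, 224, 212, 220, 212, 212, 220, 212]
t=10: [440, 447, 442, 437, 441, 437, 437, 441, 437]
t=11: [216, 202, 213, 223, 215, 223, 223, 215, 223]
t=12: [438, 432, 438, 442, 438, 442, 442, 438, 442]
t=13: [221, 233, 221, 213, 221, 213, 213, 221, 213]
t=14: [441, 445, 441, 438, 441, 438, 438, 441, 438]
t=15: [215, 207, 215, 221, 215, 221, 221, 215, 221]

Answer: a_7(15) = 215
Key observation: This trace re-runs the system from the modified initial state.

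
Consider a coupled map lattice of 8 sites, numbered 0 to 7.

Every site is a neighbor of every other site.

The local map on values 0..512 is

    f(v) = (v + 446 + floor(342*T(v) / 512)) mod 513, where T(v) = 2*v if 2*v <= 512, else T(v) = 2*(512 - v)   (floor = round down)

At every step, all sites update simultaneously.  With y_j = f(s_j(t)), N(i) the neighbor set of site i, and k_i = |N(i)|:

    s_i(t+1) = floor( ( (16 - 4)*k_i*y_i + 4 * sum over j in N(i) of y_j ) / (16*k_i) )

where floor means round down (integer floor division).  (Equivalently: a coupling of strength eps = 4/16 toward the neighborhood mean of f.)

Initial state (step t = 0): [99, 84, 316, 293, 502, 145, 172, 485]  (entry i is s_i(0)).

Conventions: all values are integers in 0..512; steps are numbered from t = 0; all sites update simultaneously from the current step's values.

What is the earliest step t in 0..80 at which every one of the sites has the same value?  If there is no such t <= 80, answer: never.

Simulating step by step:
t=0: [99, 84, 316, 293, 502, 145, 172, 485]  (not all equal)
t=1: [199, 174, 446, 86, 402, 276, 321, 406]  (not all equal)
t=2: [384, 342, 434, 195, 444, 108, 464, 443]  (not all equal)
t=3: [471, 481, 458, 399, 456, 254, 451, 456]  (not all equal)
t=4: [443, 441, 447, 460, 447, 125, 448, 447]  (not all equal)
t=5: [458, 458, 457, 454, 457, 284, 457, 457]  (not all equal)
t=6: [446, 446, 446, 447, 446, 121, 446, 446]  (not all equal)
t=7: [457, 457, 457, 457, 457, 277, 457, 457]  (not all equal)
t=8: [446, 446, 446, 446, 446, 123, 446, 446]  (not all equal)
t=9: [458, 458, 458, 458, 458, 281, 458, 458]  (not all equal)
t=10: [446, 446, 446, 446, 446, 122, 446, 446]  (not all equal)
t=11: [458, 458, 458, 458, 458, 279, 458, 458]  (not all equal)
t=12: [446, 446, 446, 446, 446, 123, 446, 446]  (not all equal)

Answer: never
Key observation: The state at step 8 reappears at step 12 — the system is in a cycle of period 4 from step 8 on.  No step 0..12 is synchronized, and the cycle repeats forever, so no step up to 80 (or ever) has all sites equal.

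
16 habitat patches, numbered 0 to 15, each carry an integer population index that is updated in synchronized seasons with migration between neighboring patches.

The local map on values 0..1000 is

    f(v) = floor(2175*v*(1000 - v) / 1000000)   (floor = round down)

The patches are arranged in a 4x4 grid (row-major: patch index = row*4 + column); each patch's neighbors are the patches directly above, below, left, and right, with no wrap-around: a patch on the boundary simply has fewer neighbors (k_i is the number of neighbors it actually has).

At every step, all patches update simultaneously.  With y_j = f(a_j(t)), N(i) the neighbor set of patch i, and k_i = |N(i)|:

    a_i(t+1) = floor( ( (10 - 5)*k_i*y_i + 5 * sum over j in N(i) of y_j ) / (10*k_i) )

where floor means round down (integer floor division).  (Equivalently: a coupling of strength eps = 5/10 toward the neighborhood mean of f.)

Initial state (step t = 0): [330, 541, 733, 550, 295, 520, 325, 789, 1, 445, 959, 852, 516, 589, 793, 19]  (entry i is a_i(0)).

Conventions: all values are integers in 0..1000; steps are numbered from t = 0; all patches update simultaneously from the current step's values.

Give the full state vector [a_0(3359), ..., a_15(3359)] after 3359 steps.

Answer: [540, 540, 540, 540, 540, 540, 540, 540, 540, 540, 540, 540, 540, 540, 540, 540]
Key observation: The state at step 6, [540, 540, 540, 540, 540, 540, 540, 540, 540, 540, 540, 540, 540, 540, 540, 540], reappears at step 7: the system is in a cycle of period 1 from step 6 on.  Therefore the state at step 3359 equals the state at step 6 + ((3359 - 6) mod 1) = 6, which is [540, 540, 540, 540, 540, 540, 540, 540, 540, 540, 540, 540, 540, 540, 540, 540].

Derivation:
t=0: [330, 541, 733, 550, 295, 520, 325, 789, 1, 445, 959, 852, 516, 589, 793, 19]
t=1: [488, 511, 471, 465, 396, 521, 415, 395, 256, 412, 248, 218, 403, 502, 287, 177]
t=2: [537, 542, 539, 535, 509, 535, 514, 499, 468, 501, 436, 391, 500, 520, 433, 361]
t=3: [540, 539, 540, 541, 541, 541, 541, 538, 542, 541, 534, 521, 542, 540, 529, 513]
t=4: [540, 540, 540, 540, 539, 540, 540, 540, 539, 540, 540, 541, 539, 540, 541, 542]
t=5: [540, 540, 540, 540, 540, 540, 540, 540, 540, 540, 540, 539, 540, 540, 539, 539]
t=6: [540, 540, 540, 540, 540, 540, 540, 540, 540, 540, 540, 540, 540, 540, 540, 540]
t=7: [540, 540, 540, 540, 540, 540, 540, 540, 540, 540, 540, 540, 540, 540, 540, 540]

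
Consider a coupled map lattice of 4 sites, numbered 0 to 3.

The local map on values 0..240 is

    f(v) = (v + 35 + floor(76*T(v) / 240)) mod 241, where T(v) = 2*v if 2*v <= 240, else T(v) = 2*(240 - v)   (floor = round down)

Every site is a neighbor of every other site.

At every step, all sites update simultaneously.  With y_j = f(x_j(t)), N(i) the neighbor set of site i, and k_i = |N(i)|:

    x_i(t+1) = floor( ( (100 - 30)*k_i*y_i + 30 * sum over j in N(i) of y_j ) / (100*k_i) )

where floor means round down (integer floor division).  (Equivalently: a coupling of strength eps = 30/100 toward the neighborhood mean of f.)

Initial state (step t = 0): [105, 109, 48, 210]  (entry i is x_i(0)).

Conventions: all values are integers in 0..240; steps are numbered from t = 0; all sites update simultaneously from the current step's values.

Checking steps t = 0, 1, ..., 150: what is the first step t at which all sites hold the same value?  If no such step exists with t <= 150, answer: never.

Answer: never
Key observation: The state at step 11 reappears at step 14 — the system is in a cycle of period 3 from step 11 on.  No step 0..14 is synchronized, and the cycle repeats forever, so no step up to 150 (or ever) has all sites equal.

Derivation:
t=0: [105, 109, 48, 210]  (not all equal)
t=1: [179, 183, 123, 69]  (not all equal)
t=2: [46, 48, 179, 128]  (not all equal)
t=3: [112, 114, 53, 186]  (not all equal)
t=4: [187, 189, 129, 65]  (not all equal)
t=5: [48, 49, 180, 125]  (not all equal)
t=6: [115, 116, 54, 186]  (not all equal)
t=7: [191, 192, 132, 66]  (not all equal)
t=8: [50, 50, 181, 126]  (not all equal)
t=9: [117, 117, 54, 187]  (not all equal)
t=10: [194, 194, 132, 67]  (not all equal)
t=11: [51, 51, 182, 127]  (not all equal)
t=12: [118, 118, 55, 187]  (not all equal)
t=13: [195, 195, 133, 67]  (not all equal)
t=14: [51, 51, 182, 127]  (not all equal)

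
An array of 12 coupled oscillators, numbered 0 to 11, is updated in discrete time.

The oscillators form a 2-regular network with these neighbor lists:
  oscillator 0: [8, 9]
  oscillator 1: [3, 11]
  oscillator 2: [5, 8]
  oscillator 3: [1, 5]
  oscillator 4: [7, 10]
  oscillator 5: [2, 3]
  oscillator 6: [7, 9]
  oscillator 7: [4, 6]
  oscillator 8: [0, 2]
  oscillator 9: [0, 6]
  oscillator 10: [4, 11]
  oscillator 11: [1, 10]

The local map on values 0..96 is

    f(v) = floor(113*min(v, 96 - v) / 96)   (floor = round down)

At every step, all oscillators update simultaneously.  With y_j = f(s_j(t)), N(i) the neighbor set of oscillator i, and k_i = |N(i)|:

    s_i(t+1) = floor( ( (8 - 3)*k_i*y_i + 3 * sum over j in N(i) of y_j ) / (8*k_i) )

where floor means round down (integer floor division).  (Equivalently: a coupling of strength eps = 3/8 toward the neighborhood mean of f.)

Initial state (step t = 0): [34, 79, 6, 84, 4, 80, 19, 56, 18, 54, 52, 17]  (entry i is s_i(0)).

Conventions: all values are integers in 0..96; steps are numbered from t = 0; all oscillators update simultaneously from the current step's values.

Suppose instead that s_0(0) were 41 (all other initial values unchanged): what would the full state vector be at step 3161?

Answer: [55, 56, 55, 55, 55, 55, 55, 55, 55, 55, 55, 55]
Key observation: The state at step 19, [56, 55, 56, 55, 56, 55, 56, 56, 56, 56, 55, 55], reappears at step 23: the system is in a cycle of period 4 from step 19 on.  Therefore the state at step 3161 equals the state at step 19 + ((3161 - 19) mod 4) = 21, which is [55, 56, 55, 55, 55, 55, 55, 55, 55, 55, 55, 55].

Derivation:
t=0: [41, 79, 6, 84, 4, 80, 19, 56, 18, 54, 52, 17]
t=1: [43, 18, 11, 15, 20, 15, 31, 34, 23, 43, 36, 25]
t=2: [45, 21, 15, 17, 29, 16, 39, 36, 28, 47, 36, 29]
t=3: [48, 25, 20, 20, 37, 18, 46, 41, 32, 52, 39, 33]
t=4: [51, 29, 25, 23, 44, 21, 52, 48, 37, 52, 43, 37]
t=5: [50, 34, 30, 27, 51, 25, 51, 54, 42, 51, 48, 42]
t=6: [52, 40, 36, 32, 52, 30, 51, 50, 47, 52, 53, 48]
t=7: [51, 46, 43, 38, 51, 36, 52, 53, 51, 51, 51, 53]
t=8: [52, 51, 48, 45, 51, 43, 51, 50, 51, 51, 51, 51]
t=9: [51, 52, 54, 51, 52, 51, 52, 53, 52, 51, 52, 52]
t=10: [51, 51, 49, 51, 50, 51, 51, 50, 50, 51, 51, 51]
t=11: [52, 52, 54, 52, 53, 52, 52, 53, 53, 52, 52, 52]
t=12: [50, 51, 49, 51, 50, 50, 50, 50, 50, 51, 50, 51]
t=13: [53, 52, 54, 52, 54, 53, 53, 54, 54, 52, 53, 52]
t=14: [50, 51, 49, 50, 49, 50, 50, 49, 49, 50, 50, 50]
t=15: [54, 52, 54, 53, 54, 54, 54, 54, 54, 54, 54, 53]
t=16: [49, 50, 49, 50, 49, 49, 49, 49, 49, 49, 49, 50]
t=17: [55, 54, 55, 54, 55, 54, 55, 55, 55, 55, 54, 54]
t=18: [48, 49, 48, 49, 48, 48, 48, 48, 48, 48, 48, 49]
t=19: [56, 55, 56, 55, 56, 55, 56, 56, 56, 56, 55, 55]
t=20: [47, 48, 47, 48, 47, 47, 47, 47, 47, 47, 47, 48]
t=21: [55, 56, 55, 55, 55, 55, 55, 55, 55, 55, 55, 55]
t=22: [48, 47, 48, 47, 48, 48, 48, 48, 48, 48, 48, 47]
t=23: [56, 55, 56, 55, 56, 55, 56, 56, 56, 56, 55, 55]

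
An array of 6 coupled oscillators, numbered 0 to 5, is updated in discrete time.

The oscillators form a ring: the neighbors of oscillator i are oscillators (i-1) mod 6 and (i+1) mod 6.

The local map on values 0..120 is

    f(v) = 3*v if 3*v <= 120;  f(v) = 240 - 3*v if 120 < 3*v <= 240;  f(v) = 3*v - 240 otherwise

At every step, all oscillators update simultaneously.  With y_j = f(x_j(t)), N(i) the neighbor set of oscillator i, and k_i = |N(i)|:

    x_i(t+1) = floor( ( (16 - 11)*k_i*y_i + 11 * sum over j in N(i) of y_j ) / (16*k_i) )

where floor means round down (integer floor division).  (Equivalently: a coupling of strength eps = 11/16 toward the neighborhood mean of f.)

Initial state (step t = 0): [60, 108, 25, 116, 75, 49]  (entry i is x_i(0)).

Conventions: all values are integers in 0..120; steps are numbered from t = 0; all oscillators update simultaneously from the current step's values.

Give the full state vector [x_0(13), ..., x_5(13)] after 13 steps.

Answer: [15, 6, 15, 24, 32, 24]

Derivation:
t=0: [60, 108, 25, 116, 75, 49]
t=1: [79, 72, 89, 64, 73, 54]
t=2: [36, 17, 33, 31, 49, 32]
t=3: [84, 87, 80, 95, 94, 99]
t=4: [30, 10, 22, 28, 48, 36]
t=5: [75, 63, 59, 81, 96, 97]
t=6: [39, 42, 38, 39, 33, 37]
t=7: [113, 115, 115, 109, 109, 108]
t=8: [95, 102, 98, 93, 85, 90]
t=9: [47, 54, 52, 35, 28, 30]
t=10: [88, 87, 89, 90, 93, 91]
t=11: [26, 24, 25, 32, 33, 31]
t=12: [81, 75, 81, 89, 95, 89]
t=13: [15, 6, 15, 24, 32, 24]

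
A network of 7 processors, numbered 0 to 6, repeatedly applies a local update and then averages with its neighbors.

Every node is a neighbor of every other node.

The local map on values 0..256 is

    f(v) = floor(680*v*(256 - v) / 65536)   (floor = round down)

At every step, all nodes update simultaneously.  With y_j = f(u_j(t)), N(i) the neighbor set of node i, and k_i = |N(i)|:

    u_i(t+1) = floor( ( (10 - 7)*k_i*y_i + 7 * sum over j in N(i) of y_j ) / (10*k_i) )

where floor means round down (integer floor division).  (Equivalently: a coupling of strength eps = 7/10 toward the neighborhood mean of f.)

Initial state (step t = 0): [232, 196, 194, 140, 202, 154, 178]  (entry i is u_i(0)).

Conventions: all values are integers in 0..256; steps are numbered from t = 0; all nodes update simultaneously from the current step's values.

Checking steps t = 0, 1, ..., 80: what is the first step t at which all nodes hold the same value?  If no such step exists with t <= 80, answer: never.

Answer: 2
Key observation: Synchronization is absorbing here: once all nodes are equal they stay equal, and step 2 is the first all-equal step.

Derivation:
t=0: [232, 196, 194, 140, 202, 154, 178]  (not all equal)
t=1: [114, 126, 126, 134, 124, 133, 130]  (not all equal)
t=2: [168, 168, 168, 168, 168, 168, 168]  (all equal)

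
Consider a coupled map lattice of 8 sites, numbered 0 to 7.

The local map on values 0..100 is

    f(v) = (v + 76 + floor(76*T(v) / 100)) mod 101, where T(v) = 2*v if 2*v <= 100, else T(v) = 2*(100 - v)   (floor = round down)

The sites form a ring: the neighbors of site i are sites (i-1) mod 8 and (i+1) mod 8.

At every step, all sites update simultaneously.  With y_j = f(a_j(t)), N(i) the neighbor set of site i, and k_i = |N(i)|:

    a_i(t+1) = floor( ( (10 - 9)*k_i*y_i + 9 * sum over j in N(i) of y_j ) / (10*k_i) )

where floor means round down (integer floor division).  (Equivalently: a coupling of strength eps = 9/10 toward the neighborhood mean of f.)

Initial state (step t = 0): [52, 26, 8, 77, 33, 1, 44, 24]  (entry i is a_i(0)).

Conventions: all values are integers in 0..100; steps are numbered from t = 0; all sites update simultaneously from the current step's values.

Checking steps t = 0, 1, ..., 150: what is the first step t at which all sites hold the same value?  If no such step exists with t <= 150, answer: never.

Simulating step by step:
t=0: [52, 26, 8, 77, 33, 1, 44, 24]  (not all equal)
t=1: [43, 91, 66, 77, 79, 72, 59, 86]  (not all equal)
t=2: [80, 86, 83, 88, 87, 90, 86, 88]  (not all equal)
t=3: [81, 83, 81, 81, 80, 81, 80, 83]  (not all equal)
t=4: [83, 83, 83, 84, 84, 84, 83, 84]  (not all equal)
t=5: [83, 83, 83, 83, 83, 83, 83, 83]  (all equal)

Answer: 5
Key observation: Synchronization is absorbing here: once all sites are equal they stay equal, and step 5 is the first all-equal step.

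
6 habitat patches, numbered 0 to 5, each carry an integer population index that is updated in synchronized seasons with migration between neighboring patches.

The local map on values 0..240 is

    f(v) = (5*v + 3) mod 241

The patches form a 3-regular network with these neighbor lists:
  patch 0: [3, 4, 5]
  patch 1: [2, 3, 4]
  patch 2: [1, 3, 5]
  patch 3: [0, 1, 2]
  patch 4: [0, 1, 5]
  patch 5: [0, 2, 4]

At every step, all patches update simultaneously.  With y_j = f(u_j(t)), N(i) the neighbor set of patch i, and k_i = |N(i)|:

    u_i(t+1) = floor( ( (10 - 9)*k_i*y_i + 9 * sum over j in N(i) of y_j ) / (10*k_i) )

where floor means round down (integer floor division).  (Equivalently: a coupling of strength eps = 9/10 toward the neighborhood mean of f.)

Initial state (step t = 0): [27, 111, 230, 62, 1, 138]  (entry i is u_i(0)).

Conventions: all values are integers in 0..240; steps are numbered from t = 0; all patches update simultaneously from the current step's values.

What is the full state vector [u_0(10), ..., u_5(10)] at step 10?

Simulating step by step:
t=0: [27, 111, 230, 62, 1, 138]
t=1: [101, 88, 126, 128, 128, 121]
t=2: [137, 162, 161, 129, 122, 114]
t=3: [137, 123, 112, 130, 129, 135]
t=4: [180, 139, 159, 144, 178, 155]
t=5: [85, 95, 88, 141, 152, 133]
t=6: [154, 164, 214, 210, 187, 147]
t=7: [100, 133, 72, 86, 71, 113]
t=8: [120, 147, 151, 117, 99, 86]
t=9: [106, 48, 97, 61, 100, 70]
t=10: [65, 28, 54, 24, 51, 34]

Answer: [65, 28, 54, 24, 51, 34]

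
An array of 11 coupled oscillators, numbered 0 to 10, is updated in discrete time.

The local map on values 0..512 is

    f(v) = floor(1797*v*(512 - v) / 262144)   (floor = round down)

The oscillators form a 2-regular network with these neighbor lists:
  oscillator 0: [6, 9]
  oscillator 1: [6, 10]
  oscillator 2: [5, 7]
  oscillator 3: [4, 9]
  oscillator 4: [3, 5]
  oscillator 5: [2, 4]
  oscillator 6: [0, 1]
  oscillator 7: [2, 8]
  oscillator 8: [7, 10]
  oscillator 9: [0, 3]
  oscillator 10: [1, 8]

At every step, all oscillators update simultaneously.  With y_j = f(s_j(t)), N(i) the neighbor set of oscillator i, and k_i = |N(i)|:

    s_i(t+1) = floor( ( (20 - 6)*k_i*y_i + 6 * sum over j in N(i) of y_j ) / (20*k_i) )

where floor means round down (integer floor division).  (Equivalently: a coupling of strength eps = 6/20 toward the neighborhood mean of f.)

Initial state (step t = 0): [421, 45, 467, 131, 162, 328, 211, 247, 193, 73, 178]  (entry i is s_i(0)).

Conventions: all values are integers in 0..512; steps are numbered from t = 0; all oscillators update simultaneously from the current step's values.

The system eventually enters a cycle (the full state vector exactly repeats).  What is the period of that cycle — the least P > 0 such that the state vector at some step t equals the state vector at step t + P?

Simulating step by step:
t=0: [421, 45, 467, 131, 162, 328, 211, 247, 193, 73, 178]
t=1: [281, 227, 229, 330, 384, 368, 365, 398, 423, 243, 369]
t=2: [433, 419, 411, 405, 351, 371, 389, 323, 281, 441, 357]
t=3: [244, 292, 315, 298, 369, 351, 304, 401, 430, 229, 371]
t=4: [445, 426, 401, 426, 376, 388, 436, 313, 268, 443, 352]
t=5: [208, 267, 326, 259, 332, 328, 227, 411, 435, 214, 375]
t=6: [435, 432, 395, 441, 415, 412, 442, 295, 255, 438, 347]
t=7: [225, 255, 329, 224, 266, 286, 218, 421, 438, 221, 377]
t=8: [441, 432, 394, 442, 446, 439, 440, 278, 246, 440, 344]
t=9: [214, 257, 322, 211, 205, 231, 219, 426, 439, 215, 379]
t=10: [437, 431, 397, 434, 433, 438, 440, 271, 242, 436, 341]
t=11: [223, 259, 318, 231, 231, 237, 221, 426, 439, 227, 382]
t=12: [441, 431, 399, 443, 444, 442, 441, 271, 241, 442, 338]
t=13: [213, 259, 315, 209, 207, 225, 217, 426, 440, 211, 385]
t=14: [436, 430, 401, 433, 433, 437, 439, 272, 239, 435, 334]
t=15: [226, 262, 314, 233, 232, 237, 223, 425, 441, 229, 388]
t=16: [442, 429, 403, 444, 445, 442, 442, 273, 237, 444, 329]
t=17: [211, 264, 309, 205, 205, 224, 216, 424, 441, 206, 391]
t=18: [435, 427, 404, 431, 432, 438, 439, 274, 236, 432, 326]
t=19: [228, 268, 309, 238, 234, 235, 224, 424, 441, 235, 394]
t=20: [443, 427, 405, 446, 445, 443, 443, 274, 235, 445, 321]
t=21: [208, 267, 306, 201, 204, 221, 214, 424, 442, 204, 398]
t=22: [433, 425, 406, 428, 431, 437, 438, 275, 233, 430, 316]
t=23: [233, 274, 307, 244, 237, 236, 228, 423, 442, 240, 401]
t=24: [445, 425, 407, 447, 446, 443, 443, 277, 232, 446, 312]
t=25: [204, 272, 302, 199, 201, 220, 214, 422, 442, 201, 403]
t=26: [430, 423, 408, 426, 429, 437, 437, 278, 232, 428, 309]
t=27: [239, 278, 303, 249, 242, 236, 231, 421, 442, 246, 405]
t=28: [446, 422, 410, 447, 447, 444, 444, 280, 232, 447, 306]
t=29: [201, 277, 297, 199, 200, 216, 213, 421, 443, 199, 408]
t=30: [428, 421, 410, 426, 428, 436, 436, 280, 229, 426, 301]
t=31: [243, 282, 301, 250, 243, 238, 235, 421, 442, 250, 410]
t=32: [447, 420, 410, 448, 448, 445, 446, 280, 230, 448, 298]
t=33: [198, 280, 297, 196, 197, 215, 210, 421, 443, 196, 412]
t=34: [426, 418, 410, 424, 426, 435, 434, 280, 227, 424, 295]
t=35: [248, 288, 301, 254, 248, 240, 240, 420, 442, 254, 413]
t=36: [448, 418, 411, 448, 448, 445, 446, 281, 230, 448, 294]
t=37: [196, 284, 296, 196, 197, 214, 210, 420, 443, 196, 414]
t=38: [425, 416, 411, 424, 426, 435, 433, 281, 227, 424, 292]
t=39: [250, 292, 299, 254, 248, 240, 242, 419, 442, 254, 415]
t=40: [448, 416, 412, 448, 448, 445, 446, 284, 229, 449, 290]
t=41: [196, 287, 294, 195, 197, 214, 211, 419, 443, 193, 416]
t=42: [425, 415, 412, 423, 426, 435, 434, 284, 227, 422, 288]
t=43: [250, 293, 298, 257, 248, 240, 241, 418, 442, 258, 417]
t=44: [448, 415, 413, 448, 448, 445, 446, 285, 229, 449, 287]
t=45: [196, 288, 293, 195, 197, 214, 211, 418, 443, 193, 417]
t=46: [425, 415, 413, 423, 426, 435, 434, 285, 227, 422, 287]
t=47: [250, 293, 296, 257, 248, 239, 241, 418, 442, 258, 417]
t=48: [448, 415, 414, 448, 448, 445, 446, 285, 229, 449, 287]
t=49: [196, 288, 291, 195, 197, 213, 211, 418, 443, 193, 417]
t=50: [425, 415, 413, 423, 426, 434, 434, 285, 227, 422, 287]
t=51: [250, 293, 297, 257, 249, 242, 241, 418, 442, 258, 417]
t=52: [448, 415, 413, 448, 448, 445, 446, 285, 229, 449, 287]

Answer: 8
Key observation: The state at step 44, [448, 415, 413, 448, 448, 445, 446, 285, 229, 449, 287], reappears at step 52 — and no state repeats earlier — so the cycle the system enters has period 8.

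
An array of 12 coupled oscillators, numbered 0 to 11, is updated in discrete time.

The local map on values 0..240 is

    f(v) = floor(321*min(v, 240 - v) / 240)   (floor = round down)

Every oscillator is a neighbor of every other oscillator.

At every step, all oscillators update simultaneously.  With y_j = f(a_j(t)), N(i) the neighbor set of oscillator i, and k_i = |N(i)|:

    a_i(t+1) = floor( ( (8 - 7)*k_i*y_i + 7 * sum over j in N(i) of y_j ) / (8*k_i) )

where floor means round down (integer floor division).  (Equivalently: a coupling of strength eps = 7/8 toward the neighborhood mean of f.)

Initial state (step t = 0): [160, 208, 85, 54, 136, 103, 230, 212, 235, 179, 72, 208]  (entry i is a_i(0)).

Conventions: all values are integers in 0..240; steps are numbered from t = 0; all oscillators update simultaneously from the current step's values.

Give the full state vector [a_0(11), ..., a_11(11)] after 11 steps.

Simulating step by step:
t=0: [160, 208, 85, 54, 136, 103, 230, 212, 235, 179, 72, 208]
t=1: [75, 72, 75, 73, 76, 76, 70, 72, 70, 74, 74, 72]
t=2: [97, 97, 97, 97, 97, 97, 97, 97, 97, 97, 97, 97]
t=3: [129, 129, 129, 129, 129, 129, 129, 129, 129, 129, 129, 129]
t=4: [148, 148, 148, 148, 148, 148, 148, 148, 148, 148, 148, 148]
t=5: [123, 123, 123, 123, 123, 123, 123, 123, 123, 123, 123, 123]
t=6: [156, 156, 156, 156, 156, 156, 156, 156, 156, 156, 156, 156]
t=7: [112, 112, 112, 112, 112, 112, 112, 112, 112, 112, 112, 112]
t=8: [149, 149, 149, 149, 149, 149, 149, 149, 149, 149, 149, 149]
t=9: [121, 121, 121, 121, 121, 121, 121, 121, 121, 121, 121, 121]
t=10: [159, 159, 159, 159, 159, 159, 159, 159, 159, 159, 159, 159]
t=11: [108, 108, 108, 108, 108, 108, 108, 108, 108, 108, 108, 108]

Answer: [108, 108, 108, 108, 108, 108, 108, 108, 108, 108, 108, 108]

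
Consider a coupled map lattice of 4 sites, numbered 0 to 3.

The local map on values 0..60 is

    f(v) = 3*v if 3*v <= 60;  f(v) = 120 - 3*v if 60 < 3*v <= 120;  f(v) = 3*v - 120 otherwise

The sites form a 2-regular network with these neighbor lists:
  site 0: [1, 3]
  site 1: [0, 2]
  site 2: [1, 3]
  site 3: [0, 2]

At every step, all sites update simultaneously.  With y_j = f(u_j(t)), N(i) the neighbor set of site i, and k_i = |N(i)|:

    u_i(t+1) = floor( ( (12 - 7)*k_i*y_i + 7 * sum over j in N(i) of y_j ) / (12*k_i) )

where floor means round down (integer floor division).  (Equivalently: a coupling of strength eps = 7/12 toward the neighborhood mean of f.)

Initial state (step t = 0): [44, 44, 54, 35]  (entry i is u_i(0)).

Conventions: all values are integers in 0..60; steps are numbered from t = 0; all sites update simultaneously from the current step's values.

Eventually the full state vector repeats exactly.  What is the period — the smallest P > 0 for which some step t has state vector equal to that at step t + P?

Simulating step by step:
t=0: [44, 44, 54, 35]
t=1: [12, 20, 25, 22]
t=2: [48, 48, 52, 46]
t=3: [22, 27, 27, 25]
t=4: [47, 43, 40, 45]
t=5: [15, 9, 7, 12]
t=6: [37, 30, 27, 34]
t=7: [17, 26, 30, 21]
t=8: [50, 41, 41, 47]
t=9: [19, 10, 8, 18]
t=10: [48, 36, 34, 46]
t=11: [18, 17, 16, 19]
t=12: [54, 51, 51, 53]
t=13: [38, 35, 34, 38]
t=14: [8, 13, 13, 9]
t=15: [29, 34, 35, 29]
t=16: [28, 21, 21, 27]
t=17: [43, 50, 51, 43]
t=18: [15, 24, 25, 16]
t=19: [46, 46, 46, 46]
t=20: [18, 18, 18, 18]
t=21: [54, 54, 54, 54]
t=22: [42, 42, 42, 42]
t=23: [6, 6, 6, 6]
t=24: [18, 18, 18, 18]

Answer: 4
Key observation: The state at step 20, [18, 18, 18, 18], reappears at step 24 — and no state repeats earlier — so the cycle the system enters has period 4.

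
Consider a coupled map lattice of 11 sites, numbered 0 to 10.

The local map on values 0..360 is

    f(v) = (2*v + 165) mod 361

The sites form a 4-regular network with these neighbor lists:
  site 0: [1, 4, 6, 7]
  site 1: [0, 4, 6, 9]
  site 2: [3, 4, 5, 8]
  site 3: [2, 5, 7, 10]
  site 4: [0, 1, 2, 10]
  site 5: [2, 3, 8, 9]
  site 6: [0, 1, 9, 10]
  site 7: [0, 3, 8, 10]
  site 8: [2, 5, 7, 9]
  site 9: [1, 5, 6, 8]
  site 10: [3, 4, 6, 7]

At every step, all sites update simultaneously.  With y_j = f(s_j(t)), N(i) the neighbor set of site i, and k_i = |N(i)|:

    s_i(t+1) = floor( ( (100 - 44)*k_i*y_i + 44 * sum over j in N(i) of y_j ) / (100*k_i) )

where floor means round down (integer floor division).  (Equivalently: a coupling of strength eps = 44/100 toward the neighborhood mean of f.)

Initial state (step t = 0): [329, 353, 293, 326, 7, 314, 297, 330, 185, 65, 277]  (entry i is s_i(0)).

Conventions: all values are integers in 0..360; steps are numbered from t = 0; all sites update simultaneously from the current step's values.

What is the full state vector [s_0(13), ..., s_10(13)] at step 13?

Simulating step by step:
t=0: [329, 353, 293, 326, 7, 314, 297, 330, 185, 65, 277]
t=1: [108, 150, 73, 114, 170, 104, 120, 137, 152, 212, 246]
t=2: [51, 106, 206, 94, 161, 81, 95, 93, 129, 157, 198]
t=3: [242, 104, 216, 318, 147, 265, 264, 293, 146, 149, 242]
t=4: [213, 96, 198, 141, 145, 243, 261, 98, 130, 142, 220]
t=5: [214, 281, 170, 128, 166, 210, 283, 68, 99, 163, 192]
t=6: [179, 58, 127, 127, 138, 162, 66, 221, 89, 99, 160]
t=7: [190, 216, 99, 93, 113, 122, 228, 213, 239, 116, 144]
t=8: [186, 188, 79, 237, 73, 100, 205, 228, 192, 111, 147]
t=9: [204, 180, 266, 231, 259, 91, 172, 227, 172, 79, 171]
t=10: [216, 202, 307, 268, 274, 312, 175, 229, 221, 269, 191]
t=11: [239, 235, 142, 253, 272, 145, 193, 257, 217, 265, 226]
t=12: [282, 280, 158, 256, 293, 159, 232, 297, 225, 274, 271]
t=13: [40, 73, 146, 245, 68, 182, 227, 122, 211, 268, 265]

Answer: [40, 73, 146, 245, 68, 182, 227, 122, 211, 268, 265]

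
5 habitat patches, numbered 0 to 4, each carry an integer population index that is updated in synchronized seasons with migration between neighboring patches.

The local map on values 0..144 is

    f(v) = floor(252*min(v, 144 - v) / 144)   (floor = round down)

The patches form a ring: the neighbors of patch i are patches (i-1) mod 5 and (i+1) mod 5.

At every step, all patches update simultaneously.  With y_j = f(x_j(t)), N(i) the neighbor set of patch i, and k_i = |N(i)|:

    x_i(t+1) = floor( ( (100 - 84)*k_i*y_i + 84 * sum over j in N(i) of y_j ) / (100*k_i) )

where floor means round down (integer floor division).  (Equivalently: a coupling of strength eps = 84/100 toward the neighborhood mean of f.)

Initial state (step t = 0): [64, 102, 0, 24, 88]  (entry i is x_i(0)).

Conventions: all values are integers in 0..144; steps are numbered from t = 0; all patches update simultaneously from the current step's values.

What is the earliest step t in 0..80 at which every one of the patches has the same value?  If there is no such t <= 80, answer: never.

Answer: never
Key observation: The state at step 8 reappears at step 18 — the system is in a cycle of period 10 from step 8 on.  No step 0..18 is synchronized, and the cycle repeats forever, so no step up to 80 (or ever) has all patches equal.

Derivation:
t=0: [64, 102, 0, 24, 88]  (not all equal)
t=1: [89, 58, 48, 47, 80]  (not all equal)
t=2: [104, 91, 90, 95, 92]  (not all equal)
t=3: [88, 83, 89, 91, 79]  (not all equal)
t=4: [107, 98, 98, 102, 97]  (not all equal)
t=5: [78, 73, 77, 79, 70]  (not all equal)
t=6: [121, 117, 118, 118, 115]  (not all equal)
t=7: [47, 43, 45, 47, 43]  (not all equal)
t=8: [76, 79, 78, 77, 80]  (not all equal)
t=9: [113, 116, 115, 114, 117]  (not all equal)
t=10: [48, 51, 50, 49, 52]  (not all equal)
t=11: [89, 86, 87, 88, 85]  (not all equal)
t=12: [101, 98, 99, 100, 97]  (not all equal)
t=13: [80, 77, 78, 79, 76]  (not all equal)
t=14: [117, 114, 115, 116, 113]  (not all equal)
t=15: [52, 49, 50, 51, 48]  (not all equal)
t=16: [85, 88, 87, 86, 89]  (not all equal)
t=17: [97, 100, 99, 98, 101]  (not all equal)
t=18: [76, 79, 78, 77, 80]  (not all equal)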